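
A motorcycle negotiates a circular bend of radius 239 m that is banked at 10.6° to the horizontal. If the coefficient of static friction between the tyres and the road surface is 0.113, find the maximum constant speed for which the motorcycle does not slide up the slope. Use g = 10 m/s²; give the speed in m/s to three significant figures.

At the maximum speed, friction acts down the slope at its limiting value f = μN. Radially (horizontal, toward centre): N sinθ + μN cosθ = mv²/r. Vertically: N cosθ − μN sinθ = mg.
Dividing: v² = r g (sinθ + μcosθ)/(cosθ − μsinθ).
sinθ + μcosθ = 0.1840 + 0.113×0.9829 = 0.2950; cosθ − μsinθ = 0.9829 − 0.113×0.1840 = 0.9621.
v² = 239 × 10.0 × 0.2950/0.9621 = 732.8 m²/s², so v = 27.07 m/s.

27.1 m/s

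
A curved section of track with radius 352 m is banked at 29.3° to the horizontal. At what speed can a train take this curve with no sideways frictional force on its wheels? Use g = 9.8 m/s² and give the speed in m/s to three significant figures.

44.0 m/s

On a frictionless banked curve, N sinθ = mv²/r and N cosθ = mg, so tanθ = v²/(rg).
v = √(r g tanθ) = √(352 × 9.8 × tan 29.3°) = √(352 × 9.8 × 0.5612) = √1936 = 44.00 m/s.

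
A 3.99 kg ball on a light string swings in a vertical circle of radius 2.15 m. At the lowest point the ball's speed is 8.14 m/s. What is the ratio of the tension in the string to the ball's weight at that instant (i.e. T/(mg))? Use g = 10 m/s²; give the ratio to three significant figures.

4.08

At the bottom, T − mg = mv²/r, so T = m(v²/r + g) and T/(mg) = v²/(rg) + 1 = (8.14)²/(2.15 × 10.0) + 1 = 3.082 + 1 = 4.082.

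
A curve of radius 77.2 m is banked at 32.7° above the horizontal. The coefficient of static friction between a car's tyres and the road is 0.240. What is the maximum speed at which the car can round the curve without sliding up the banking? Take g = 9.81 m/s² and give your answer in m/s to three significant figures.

At the maximum speed, friction acts down the slope at its limiting value f = μN. Radially (horizontal, toward centre): N sinθ + μN cosθ = mv²/r. Vertically: N cosθ − μN sinθ = mg.
Dividing: v² = r g (sinθ + μcosθ)/(cosθ − μsinθ).
sinθ + μcosθ = 0.5402 + 0.240×0.8415 = 0.7422; cosθ − μsinθ = 0.8415 − 0.240×0.5402 = 0.7119.
v² = 77.2 × 9.81 × 0.7422/0.7119 = 789.6 m²/s², so v = 28.10 m/s.

28.1 m/s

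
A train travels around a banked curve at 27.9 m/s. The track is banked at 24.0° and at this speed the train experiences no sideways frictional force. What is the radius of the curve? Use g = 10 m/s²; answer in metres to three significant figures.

175 m

Frictionless banking: tanθ = v²/(rg), so r = v²/(g tanθ).
r = (27.9)²/(10.0 × tan 24.0°) = 778.4/(10.0 × 0.4452) = 778.4/4.452 = 174.8 m.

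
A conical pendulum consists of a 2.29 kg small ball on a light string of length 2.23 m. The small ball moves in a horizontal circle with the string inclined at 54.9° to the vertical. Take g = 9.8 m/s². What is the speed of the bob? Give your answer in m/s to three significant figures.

5.04 m/s

The radius of the circle is r = L sinθ = 2.23 × sin 54.9° = 1.824 m.
Horizontally T sinθ = mv²/r and vertically T cosθ = mg, so tanθ = v²/(rg).
v = √(r g tanθ) = √(1.824 × 9.8 × 1.423) = √25.44 = 5.044 m/s.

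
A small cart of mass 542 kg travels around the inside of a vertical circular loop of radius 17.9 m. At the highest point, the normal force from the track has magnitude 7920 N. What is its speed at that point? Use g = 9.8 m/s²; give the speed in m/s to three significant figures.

20.9 m/s

At the top, N + mg = mv²/r, so v = √(r(N/m + g)) = √(17.9 × (7920/542 + 9.8)) = √(17.9 × 24.41) = √437.0 = 20.90 m/s.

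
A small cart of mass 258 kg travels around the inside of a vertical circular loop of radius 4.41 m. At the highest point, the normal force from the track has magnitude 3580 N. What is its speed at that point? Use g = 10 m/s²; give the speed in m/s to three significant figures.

At the top, N + mg = mv²/r, so v = √(r(N/m + g)) = √(4.41 × (3580/258 + 10.0)) = √(4.41 × 23.88) = √105.3 = 10.26 m/s.

10.3 m/s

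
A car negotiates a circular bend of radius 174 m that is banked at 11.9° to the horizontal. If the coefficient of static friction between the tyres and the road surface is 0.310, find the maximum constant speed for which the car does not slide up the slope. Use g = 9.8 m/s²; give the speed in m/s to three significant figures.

30.8 m/s

At the maximum speed, friction acts down the slope at its limiting value f = μN. Radially (horizontal, toward centre): N sinθ + μN cosθ = mv²/r. Vertically: N cosθ − μN sinθ = mg.
Dividing: v² = r g (sinθ + μcosθ)/(cosθ − μsinθ).
sinθ + μcosθ = 0.2062 + 0.310×0.9785 = 0.5095; cosθ − μsinθ = 0.9785 − 0.310×0.2062 = 0.9146.
v² = 174 × 9.8 × 0.5095/0.9146 = 950.0 m²/s², so v = 30.82 m/s.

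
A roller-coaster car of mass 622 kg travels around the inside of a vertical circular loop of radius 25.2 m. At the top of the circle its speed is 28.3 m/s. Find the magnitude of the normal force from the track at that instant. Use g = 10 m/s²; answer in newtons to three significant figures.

At the top, both N and the weight mg point inward (toward the centre), so N + mg = mv²/r.
N = m(v²/r − g) = 622 × ((28.3)²/25.2 − 10.0) = 622 × (31.78 − 10.0) = 622 × 21.78 = 13550 N.

13500 N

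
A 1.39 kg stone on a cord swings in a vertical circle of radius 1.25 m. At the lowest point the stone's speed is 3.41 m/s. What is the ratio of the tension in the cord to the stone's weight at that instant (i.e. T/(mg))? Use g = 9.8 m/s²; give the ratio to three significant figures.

At the bottom, T − mg = mv²/r, so T = m(v²/r + g) and T/(mg) = v²/(rg) + 1 = (3.41)²/(1.25 × 9.8) + 1 = 0.9492 + 1 = 1.949.

1.95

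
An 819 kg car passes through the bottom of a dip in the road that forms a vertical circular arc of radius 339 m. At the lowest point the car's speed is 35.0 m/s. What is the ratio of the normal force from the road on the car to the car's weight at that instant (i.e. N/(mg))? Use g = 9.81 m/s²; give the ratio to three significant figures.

At the bottom, N − mg = mv²/r, so N = m(v²/r + g) and N/(mg) = v²/(rg) + 1 = (35.0)²/(339 × 9.81) + 1 = 0.3684 + 1 = 1.368.

1.37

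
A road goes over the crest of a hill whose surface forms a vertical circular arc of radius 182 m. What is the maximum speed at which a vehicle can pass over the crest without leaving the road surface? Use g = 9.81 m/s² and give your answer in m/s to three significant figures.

At the crest the centre of the circle is below the vehicle, so the net downward (centripetal) force is mg − N = mv²/r.
The vehicle leaves the road when N → 0, giving v_max = √(g r) = √(9.81 × 182) = 42.25 m/s.

42.3 m/s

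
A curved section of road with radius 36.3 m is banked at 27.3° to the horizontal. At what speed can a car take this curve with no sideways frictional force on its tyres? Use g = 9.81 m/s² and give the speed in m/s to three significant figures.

13.6 m/s

On a frictionless banked curve, N sinθ = mv²/r and N cosθ = mg, so tanθ = v²/(rg).
v = √(r g tanθ) = √(36.3 × 9.81 × tan 27.3°) = √(36.3 × 9.81 × 0.5161) = √183.8 = 13.56 m/s.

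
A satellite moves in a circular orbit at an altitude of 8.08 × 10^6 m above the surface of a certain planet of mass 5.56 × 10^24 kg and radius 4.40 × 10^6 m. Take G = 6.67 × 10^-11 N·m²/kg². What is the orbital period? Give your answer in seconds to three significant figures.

r = R + h = 4.40 × 10^6 + 8.08 × 10^6 = 1.248 × 10^7 m. Gravity provides the centripetal force: G M m / r² = m v² / r ⇒ v = √(GM/r) = 5451 m/s.
T = 2πr/v = 2π × 1.248 × 10^7 / 5451 = 14380 s.

14400 s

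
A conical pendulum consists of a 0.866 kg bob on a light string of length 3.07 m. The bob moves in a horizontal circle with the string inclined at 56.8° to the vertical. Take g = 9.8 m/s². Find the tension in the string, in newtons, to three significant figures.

15.5 N

Vertically the bob has no acceleration, so T cosθ = mg.
T = mg/cosθ = 0.866 × 9.8 / cos 56.8° = 8.487/0.5476 = 15.50 N.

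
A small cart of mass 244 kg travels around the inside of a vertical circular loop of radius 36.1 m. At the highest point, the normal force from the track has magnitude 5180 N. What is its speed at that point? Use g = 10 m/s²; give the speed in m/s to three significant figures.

At the top, N + mg = mv²/r, so v = √(r(N/m + g)) = √(36.1 × (5180/244 + 10.0)) = √(36.1 × 31.23) = √1127 = 33.58 m/s.

33.6 m/s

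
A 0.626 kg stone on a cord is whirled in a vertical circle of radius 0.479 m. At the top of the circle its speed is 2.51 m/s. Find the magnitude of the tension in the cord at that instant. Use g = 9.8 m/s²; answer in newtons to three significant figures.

2.10 N

At the top, both T and the weight mg point inward (toward the centre), so T + mg = mv²/r.
T = m(v²/r − g) = 0.626 × ((2.51)²/0.479 − 9.8) = 0.626 × (13.15 − 9.8) = 0.626 × 3.353 = 2.099 N.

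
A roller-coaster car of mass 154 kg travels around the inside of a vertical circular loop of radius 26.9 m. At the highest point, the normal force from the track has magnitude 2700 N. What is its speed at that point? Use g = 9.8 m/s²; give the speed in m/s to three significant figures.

27.1 m/s

At the top, N + mg = mv²/r, so v = √(r(N/m + g)) = √(26.9 × (2700/154 + 9.8)) = √(26.9 × 27.33) = √735.2 = 27.12 m/s.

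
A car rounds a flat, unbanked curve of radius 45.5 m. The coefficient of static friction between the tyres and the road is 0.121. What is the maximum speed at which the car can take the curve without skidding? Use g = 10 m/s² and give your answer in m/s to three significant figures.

Friction provides the centripetal force on a flat curve. At maximum speed it is at its limiting value: μ_s m g = m v²/r.
Mass cancels: v_max = √(μ_s g r) = √(0.121 × 10.0 × 45.5) = √55.06 = 7.420 m/s.

7.42 m/s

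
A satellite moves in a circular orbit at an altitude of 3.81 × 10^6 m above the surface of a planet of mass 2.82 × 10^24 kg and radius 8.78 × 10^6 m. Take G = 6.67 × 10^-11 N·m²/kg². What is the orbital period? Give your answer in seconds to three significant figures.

r = R + h = 8.78 × 10^6 + 3.81 × 10^6 = 1.259 × 10^7 m. Gravity provides the centripetal force: G M m / r² = m v² / r ⇒ v = √(GM/r) = 3865 m/s.
T = 2πr/v = 2π × 1.259 × 10^7 / 3865 = 20470 s.

20500 s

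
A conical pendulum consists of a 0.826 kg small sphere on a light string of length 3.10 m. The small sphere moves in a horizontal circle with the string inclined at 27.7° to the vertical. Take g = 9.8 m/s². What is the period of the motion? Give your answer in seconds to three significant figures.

3.33 s

r = L sinθ = 1.441 m. From T sinθ = mω²r and T cosθ = mg: tanθ = ω²r/g, so ω² = g tanθ / r = g/(L cosθ).
ω = √(g/(L cosθ)) = √(9.8/(3.10 × 0.8854)) = √3.570 = 1.890 rad/s.
Period = 2π/ω = 3.325 s.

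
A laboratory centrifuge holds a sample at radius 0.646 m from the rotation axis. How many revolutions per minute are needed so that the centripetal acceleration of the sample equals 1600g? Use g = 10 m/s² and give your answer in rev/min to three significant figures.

Require ω²r = 1600g, so ω = √(1600 × 10.0/0.646) = 157.4 rad/s.
In rev/min: ω × 60/(2π) = 157.4 × 60/(2π) = 1503 rev/min.

1500 rev/min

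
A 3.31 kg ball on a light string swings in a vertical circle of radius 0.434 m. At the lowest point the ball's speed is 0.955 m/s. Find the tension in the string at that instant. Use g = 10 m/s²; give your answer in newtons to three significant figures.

At the lowest point, T points up (toward the centre) and the weight mg points down (away from the centre), so the net inward force is T − mg = mv²/r.
T = m(v²/r + g) = 3.31 × ((0.955)²/0.434 + 10.0) = 3.31 × (2.101 + 10.0) = 3.31 × 12.10 = 40.06 N.

40.1 N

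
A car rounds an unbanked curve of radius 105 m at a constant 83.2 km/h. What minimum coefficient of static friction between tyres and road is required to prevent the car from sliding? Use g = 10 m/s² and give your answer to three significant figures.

v = 83.2/3.6 = 23.11 m/s.
Friction provides the centripetal force: μ_s m g = m v²/r, so μ_s = v²/(g r) = (23.11)²/(10.0 × 105) = 534.1/1050 = 0.5087.

0.509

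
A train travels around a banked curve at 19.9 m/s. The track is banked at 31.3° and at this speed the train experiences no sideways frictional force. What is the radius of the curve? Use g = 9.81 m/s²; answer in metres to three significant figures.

66.4 m

Frictionless banking: tanθ = v²/(rg), so r = v²/(g tanθ).
r = (19.9)²/(9.81 × tan 31.3°) = 396.0/(9.81 × 0.6080) = 396.0/5.965 = 66.39 m.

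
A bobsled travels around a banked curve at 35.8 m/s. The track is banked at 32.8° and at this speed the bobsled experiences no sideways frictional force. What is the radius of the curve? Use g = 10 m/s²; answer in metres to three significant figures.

Frictionless banking: tanθ = v²/(rg), so r = v²/(g tanθ).
r = (35.8)²/(10.0 × tan 32.8°) = 1282/(10.0 × 0.6445) = 1282/6.445 = 198.9 m.

199 m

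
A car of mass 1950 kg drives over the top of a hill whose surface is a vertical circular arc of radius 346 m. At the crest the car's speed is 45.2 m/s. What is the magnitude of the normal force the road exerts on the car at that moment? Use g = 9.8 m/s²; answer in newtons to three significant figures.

At the crest the centripetal acceleration points downward (toward the centre of the arc), so mg − N = mv²/r.
N = m(g − v²/r) = 1950 × (9.8 − (45.2)²/346) = 1950 × (9.8 − 5.905) = 1950 × 3.895 = 7596 N.

7600 N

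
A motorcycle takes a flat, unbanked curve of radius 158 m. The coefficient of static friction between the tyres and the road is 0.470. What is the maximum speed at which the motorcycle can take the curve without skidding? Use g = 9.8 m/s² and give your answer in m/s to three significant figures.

Friction provides the centripetal force on a flat curve. At maximum speed it is at its limiting value: μ_s m g = m v²/r.
Mass cancels: v_max = √(μ_s g r) = √(0.470 × 9.8 × 158) = √727.7 = 26.98 m/s.

27.0 m/s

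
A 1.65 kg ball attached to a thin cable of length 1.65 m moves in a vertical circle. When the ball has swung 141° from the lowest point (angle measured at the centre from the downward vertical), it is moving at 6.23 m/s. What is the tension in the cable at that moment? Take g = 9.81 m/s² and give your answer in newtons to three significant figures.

26.2 N

Take the radial direction toward the centre of the circle as positive. The component of the weight along the string toward the centre is −mg cos φ (φ measured from the bottom), so Newton's second law along the string gives T − mg cos φ = m v²/r.
cos 141° = -0.7771, so T = m(v²/r + g cos φ) = 1.65 × ((6.23)²/1.65 + 9.81 × -0.7771) = 1.65 × (23.52 + (-7.624)) = 1.65 × 15.90 = 26.23 N.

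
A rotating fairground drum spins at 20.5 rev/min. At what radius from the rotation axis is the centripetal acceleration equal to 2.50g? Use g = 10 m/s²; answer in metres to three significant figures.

5.42 m

ω = 20.5 rev/min × 2π/60 = 2.147 rad/s.
a_c = ω²r = 2.50g ⇒ r = 2.50 × 10.0 / (2.147)² = 25.00/4.609 = 5.425 m.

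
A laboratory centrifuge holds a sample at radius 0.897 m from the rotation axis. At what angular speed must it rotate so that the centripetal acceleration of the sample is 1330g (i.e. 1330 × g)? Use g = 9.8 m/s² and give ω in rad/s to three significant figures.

Centripetal acceleration a_c = ω²r. Setting ω²r = 1330g:
ω = √(1330g / r) = √(1330 × 9.8 / 0.897) = √14530 = 120.5 rad/s.

121 rad/s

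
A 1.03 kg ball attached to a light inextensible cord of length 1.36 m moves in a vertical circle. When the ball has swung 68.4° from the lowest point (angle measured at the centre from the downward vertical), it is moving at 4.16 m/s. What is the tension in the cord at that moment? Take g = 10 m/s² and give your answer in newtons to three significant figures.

16.9 N

Take the radial direction toward the centre of the circle as positive. The component of the weight along the string toward the centre is −mg cos φ (φ measured from the bottom), so Newton's second law along the string gives T − mg cos φ = m v²/r.
cos 68.4° = 0.3681, so T = m(v²/r + g cos φ) = 1.03 × ((4.16)²/1.36 + 10.0 × 0.3681) = 1.03 × (12.72 + (3.681)) = 1.03 × 16.41 = 16.90 N.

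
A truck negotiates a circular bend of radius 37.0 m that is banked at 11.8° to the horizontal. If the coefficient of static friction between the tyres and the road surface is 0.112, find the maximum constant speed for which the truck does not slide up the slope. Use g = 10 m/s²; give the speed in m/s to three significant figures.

11.0 m/s

At the maximum speed, friction acts down the slope at its limiting value f = μN. Radially (horizontal, toward centre): N sinθ + μN cosθ = mv²/r. Vertically: N cosθ − μN sinθ = mg.
Dividing: v² = r g (sinθ + μcosθ)/(cosθ − μsinθ).
sinθ + μcosθ = 0.2045 + 0.112×0.9789 = 0.3141; cosθ − μsinθ = 0.9789 − 0.112×0.2045 = 0.9560.
v² = 37.0 × 10.0 × 0.3141/0.9560 = 121.6 m²/s², so v = 11.03 m/s.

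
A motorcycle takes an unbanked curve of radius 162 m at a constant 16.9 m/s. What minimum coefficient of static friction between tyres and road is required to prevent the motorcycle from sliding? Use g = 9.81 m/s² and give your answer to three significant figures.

0.180

Friction provides the centripetal force: μ_s m g = m v²/r, so μ_s = v²/(g r) = (16.90)²/(9.81 × 162) = 285.6/1589 = 0.1797.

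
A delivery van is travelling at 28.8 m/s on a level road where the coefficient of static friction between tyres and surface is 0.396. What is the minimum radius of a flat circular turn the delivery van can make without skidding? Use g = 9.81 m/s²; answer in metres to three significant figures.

214 m

At the limit, μ_s m g = m v²/r, so r_min = v²/(μ_s g) = (28.8)²/(0.396 × 9.81) = 829.4/3.885 = 213.5 m.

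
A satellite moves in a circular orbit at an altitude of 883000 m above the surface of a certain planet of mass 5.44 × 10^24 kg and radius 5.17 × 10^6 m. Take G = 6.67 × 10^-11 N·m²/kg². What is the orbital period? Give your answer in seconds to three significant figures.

r = R + h = 5.17 × 10^6 + 883000 = 6.053 × 10^6 m. Gravity provides the centripetal force: G M m / r² = m v² / r ⇒ v = √(GM/r) = 7742 m/s.
T = 2πr/v = 2π × 6.053 × 10^6 / 7742 = 4912 s.

4910 s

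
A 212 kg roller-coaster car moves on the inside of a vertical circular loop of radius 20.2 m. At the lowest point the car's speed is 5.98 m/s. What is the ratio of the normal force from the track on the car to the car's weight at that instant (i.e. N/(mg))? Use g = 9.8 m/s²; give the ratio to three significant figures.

1.18

At the bottom, N − mg = mv²/r, so N = m(v²/r + g) and N/(mg) = v²/(rg) + 1 = (5.98)²/(20.2 × 9.8) + 1 = 0.1806 + 1 = 1.181.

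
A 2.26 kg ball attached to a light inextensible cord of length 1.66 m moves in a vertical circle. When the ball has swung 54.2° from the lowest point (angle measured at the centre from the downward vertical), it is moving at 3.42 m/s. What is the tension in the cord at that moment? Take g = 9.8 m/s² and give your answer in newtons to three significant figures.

28.9 N

Take the radial direction toward the centre of the circle as positive. The component of the weight along the string toward the centre is −mg cos φ (φ measured from the bottom), so Newton's second law along the string gives T − mg cos φ = m v²/r.
cos 54.2° = 0.5850, so T = m(v²/r + g cos φ) = 2.26 × ((3.42)²/1.66 + 9.8 × 0.5850) = 2.26 × (7.046 + (5.733)) = 2.26 × 12.78 = 28.88 N.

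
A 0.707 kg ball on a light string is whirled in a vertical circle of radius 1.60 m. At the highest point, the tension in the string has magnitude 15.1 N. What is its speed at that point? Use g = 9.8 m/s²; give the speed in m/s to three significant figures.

At the top, T + mg = mv²/r, so v = √(r(T/m + g)) = √(1.60 × (15.1/0.707 + 9.8)) = √(1.60 × 31.16) = √49.85 = 7.061 m/s.

7.06 m/s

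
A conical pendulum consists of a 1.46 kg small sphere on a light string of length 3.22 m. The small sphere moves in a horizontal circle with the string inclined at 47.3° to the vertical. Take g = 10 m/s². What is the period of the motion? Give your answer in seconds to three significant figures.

2.94 s

r = L sinθ = 2.366 m. From T sinθ = mω²r and T cosθ = mg: tanθ = ω²r/g, so ω² = g tanθ / r = g/(L cosθ).
ω = √(g/(L cosθ)) = √(10.0/(3.22 × 0.6782)) = √4.579 = 2.140 rad/s.
Period = 2π/ω = 2.936 s.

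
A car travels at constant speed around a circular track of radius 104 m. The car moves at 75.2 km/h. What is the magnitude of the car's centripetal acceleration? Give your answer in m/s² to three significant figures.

4.20 m/s²

v = 75.2 km/h = 75.2/3.6 = 20.89 m/s.
a_c = v²/r = (20.89)²/104 = 436.3/104 = 4.196 m/s².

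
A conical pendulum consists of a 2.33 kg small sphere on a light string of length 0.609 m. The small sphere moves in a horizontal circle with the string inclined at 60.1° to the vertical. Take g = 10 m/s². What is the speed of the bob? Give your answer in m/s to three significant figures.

The radius of the circle is r = L sinθ = 0.609 × sin 60.1° = 0.5279 m.
Horizontally T sinθ = mv²/r and vertically T cosθ = mg, so tanθ = v²/(rg).
v = √(r g tanθ) = √(0.5279 × 10.0 × 1.739) = √9.181 = 3.030 m/s.

3.03 m/s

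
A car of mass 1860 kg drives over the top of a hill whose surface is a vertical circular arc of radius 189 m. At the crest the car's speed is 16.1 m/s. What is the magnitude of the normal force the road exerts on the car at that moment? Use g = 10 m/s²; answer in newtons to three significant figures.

16000 N

At the crest the centripetal acceleration points downward (toward the centre of the arc), so mg − N = mv²/r.
N = m(g − v²/r) = 1860 × (10.0 − (16.1)²/189) = 1860 × (10.0 − 1.371) = 1860 × 8.629 = 16050 N.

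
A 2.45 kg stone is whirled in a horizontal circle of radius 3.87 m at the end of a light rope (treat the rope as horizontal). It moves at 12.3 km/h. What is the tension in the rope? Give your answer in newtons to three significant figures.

v = 12.3 km/h = 12.3/3.6 = 3.417 m/s.
The tension is the only horizontal force, so it supplies the full centripetal force: T = m v²/r = 2.45 × (3.417)²/3.87 = 2.45 × 11.67/3.87 = 7.390 N.

7.39 N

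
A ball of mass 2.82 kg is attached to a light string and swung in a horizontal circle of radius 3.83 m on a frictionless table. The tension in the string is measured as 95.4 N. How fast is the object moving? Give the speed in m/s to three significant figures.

T = m v²/r ⇒ v = √(T r / m) = √(95.4 × 3.83 / 2.82) = √129.6 = 11.38 m/s.

11.4 m/s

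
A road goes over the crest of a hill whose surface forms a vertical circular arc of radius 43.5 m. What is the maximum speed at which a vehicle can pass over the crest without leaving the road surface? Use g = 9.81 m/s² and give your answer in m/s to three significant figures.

At the crest the centre of the circle is below the vehicle, so the net downward (centripetal) force is mg − N = mv²/r.
The vehicle leaves the road when N → 0, giving v_max = √(g r) = √(9.81 × 43.5) = 20.66 m/s.

20.7 m/s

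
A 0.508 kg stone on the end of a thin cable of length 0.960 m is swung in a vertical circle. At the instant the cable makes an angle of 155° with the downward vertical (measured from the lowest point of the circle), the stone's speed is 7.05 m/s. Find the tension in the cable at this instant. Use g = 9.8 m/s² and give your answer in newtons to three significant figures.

Take the radial direction toward the centre of the circle as positive. The component of the weight along the string toward the centre is −mg cos φ (φ measured from the bottom), so Newton's second law along the string gives T − mg cos φ = m v²/r.
cos 155° = -0.9063, so T = m(v²/r + g cos φ) = 0.508 × ((7.05)²/0.960 + 9.8 × -0.9063) = 0.508 × (51.77 + (-8.882)) = 0.508 × 42.89 = 21.79 N.

21.8 N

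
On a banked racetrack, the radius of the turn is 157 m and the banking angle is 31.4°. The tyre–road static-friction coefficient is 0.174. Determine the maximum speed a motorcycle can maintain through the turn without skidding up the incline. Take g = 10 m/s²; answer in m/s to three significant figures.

At the maximum speed, friction acts down the slope at its limiting value f = μN. Radially (horizontal, toward centre): N sinθ + μN cosθ = mv²/r. Vertically: N cosθ − μN sinθ = mg.
Dividing: v² = r g (sinθ + μcosθ)/(cosθ − μsinθ).
sinθ + μcosθ = 0.5210 + 0.174×0.8536 = 0.6695; cosθ − μsinθ = 0.8536 − 0.174×0.5210 = 0.7629.
v² = 157 × 10.0 × 0.6695/0.7629 = 1378 m²/s², so v = 37.12 m/s.

37.1 m/s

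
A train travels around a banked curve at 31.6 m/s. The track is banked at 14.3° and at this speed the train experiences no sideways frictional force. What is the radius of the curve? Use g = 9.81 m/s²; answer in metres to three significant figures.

Frictionless banking: tanθ = v²/(rg), so r = v²/(g tanθ).
r = (31.6)²/(9.81 × tan 14.3°) = 998.6/(9.81 × 0.2549) = 998.6/2.501 = 399.3 m.

399 m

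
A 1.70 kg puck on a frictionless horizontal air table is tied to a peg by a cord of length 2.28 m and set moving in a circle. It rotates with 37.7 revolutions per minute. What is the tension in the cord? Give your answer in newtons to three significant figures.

60.4 N

ω = 37.7 rev/min × 2π/60 = 3.948 rad/s, so v = ωr = 3.948 × 2.28 = 9.001 m/s.
The tension is the only horizontal force, so it supplies the full centripetal force: T = m v²/r = 1.70 × (9.001)²/2.28 = 1.70 × 81.02/2.28 = 60.41 N.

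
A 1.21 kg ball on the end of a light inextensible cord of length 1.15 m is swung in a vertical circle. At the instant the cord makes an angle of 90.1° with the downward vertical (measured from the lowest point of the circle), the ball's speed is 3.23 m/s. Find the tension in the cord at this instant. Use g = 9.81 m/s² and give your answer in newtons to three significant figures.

11.0 N

Take the radial direction toward the centre of the circle as positive. The component of the weight along the string toward the centre is −mg cos φ (φ measured from the bottom), so Newton's second law along the string gives T − mg cos φ = m v²/r.
cos 90.1° = -0.001745, so T = m(v²/r + g cos φ) = 1.21 × ((3.23)²/1.15 + 9.81 × -0.001745) = 1.21 × (9.072 + (-0.01712)) = 1.21 × 9.055 = 10.96 N.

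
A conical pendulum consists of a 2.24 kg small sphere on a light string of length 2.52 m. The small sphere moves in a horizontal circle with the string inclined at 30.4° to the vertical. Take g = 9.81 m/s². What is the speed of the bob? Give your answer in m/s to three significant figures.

2.71 m/s

The radius of the circle is r = L sinθ = 2.52 × sin 30.4° = 1.275 m.
Horizontally T sinθ = mv²/r and vertically T cosθ = mg, so tanθ = v²/(rg).
v = √(r g tanθ) = √(1.275 × 9.81 × 0.5867) = √7.339 = 2.709 m/s.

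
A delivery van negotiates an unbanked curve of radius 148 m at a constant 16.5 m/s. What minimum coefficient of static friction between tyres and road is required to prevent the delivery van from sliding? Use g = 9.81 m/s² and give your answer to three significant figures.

Friction provides the centripetal force: μ_s m g = m v²/r, so μ_s = v²/(g r) = (16.50)²/(9.81 × 148) = 272.2/1452 = 0.1875.

0.188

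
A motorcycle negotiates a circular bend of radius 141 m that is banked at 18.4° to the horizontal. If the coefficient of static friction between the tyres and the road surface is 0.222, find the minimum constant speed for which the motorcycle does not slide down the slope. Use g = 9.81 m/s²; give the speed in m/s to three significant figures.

At the minimum speed, friction acts up the slope at its limiting value f = μN. Radially (horizontal, toward centre): N sinθ − μN cosθ = mv²/r. Vertically: N cosθ + μN sinθ = mg.
Dividing: v² = r g (sinθ − μcosθ)/(cosθ + μsinθ).
sinθ − μcosθ = 0.3156 − 0.222×0.9489 = 0.1050; cosθ + μsinθ = 0.9489 + 0.222×0.3156 = 1.019.
v² = 141 × 9.81 × 0.1050/1.019 = 142.5 m²/s², so v = 11.94 m/s.

11.9 m/s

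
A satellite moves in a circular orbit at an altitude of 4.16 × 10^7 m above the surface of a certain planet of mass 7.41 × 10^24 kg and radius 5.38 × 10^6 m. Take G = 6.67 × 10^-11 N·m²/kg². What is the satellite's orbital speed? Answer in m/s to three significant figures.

Orbital radius r = R + h = 5.38 × 10^6 + 4.16 × 10^7 = 4.698 × 10^7 m.
Gravity supplies the centripetal force: G M m / r² = m v² / r, so v = √(GM/r).
v = √(6.67 × 10^-11 × 7.41 × 10^24 / 4.698 × 10^7) = √(1.052 × 10^7) = 3244 m/s.

3240 m/s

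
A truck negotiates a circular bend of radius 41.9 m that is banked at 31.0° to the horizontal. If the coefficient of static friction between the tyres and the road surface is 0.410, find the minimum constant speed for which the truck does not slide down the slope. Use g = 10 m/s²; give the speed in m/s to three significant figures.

At the minimum speed, friction acts up the slope at its limiting value f = μN. Radially (horizontal, toward centre): N sinθ − μN cosθ = mv²/r. Vertically: N cosθ + μN sinθ = mg.
Dividing: v² = r g (sinθ − μcosθ)/(cosθ + μsinθ).
sinθ − μcosθ = 0.5150 − 0.410×0.8572 = 0.1636; cosθ + μsinθ = 0.8572 + 0.410×0.5150 = 1.068.
v² = 41.9 × 10.0 × 0.1636/1.068 = 64.16 m²/s², so v = 8.010 m/s.

8.01 m/s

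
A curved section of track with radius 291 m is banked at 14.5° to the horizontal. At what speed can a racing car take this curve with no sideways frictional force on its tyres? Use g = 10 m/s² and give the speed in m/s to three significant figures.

On a frictionless banked curve, N sinθ = mv²/r and N cosθ = mg, so tanθ = v²/(rg).
v = √(r g tanθ) = √(291 × 10.0 × tan 14.5°) = √(291 × 10.0 × 0.2586) = √752.6 = 27.43 m/s.

27.4 m/s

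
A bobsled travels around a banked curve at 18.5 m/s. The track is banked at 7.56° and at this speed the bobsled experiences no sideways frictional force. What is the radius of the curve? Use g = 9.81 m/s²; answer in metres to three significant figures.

Frictionless banking: tanθ = v²/(rg), so r = v²/(g tanθ).
r = (18.5)²/(9.81 × tan 7.56°) = 342.2/(9.81 × 0.1327) = 342.2/1.302 = 262.9 m.

263 m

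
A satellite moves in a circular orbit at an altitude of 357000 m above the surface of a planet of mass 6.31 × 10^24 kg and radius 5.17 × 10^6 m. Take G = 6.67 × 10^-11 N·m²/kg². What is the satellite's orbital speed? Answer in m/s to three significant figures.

Orbital radius r = R + h = 5.17 × 10^6 + 357000 = 5.527 × 10^6 m.
Gravity supplies the centripetal force: G M m / r² = m v² / r, so v = √(GM/r).
v = √(6.67 × 10^-11 × 6.31 × 10^24 / 5.527 × 10^6) = √(7.615 × 10^7) = 8726 m/s.

8730 m/s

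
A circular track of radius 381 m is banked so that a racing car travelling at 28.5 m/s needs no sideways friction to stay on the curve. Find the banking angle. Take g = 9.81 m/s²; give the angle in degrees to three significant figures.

For a frictionless banked turn: horizontally N sinθ = mv²/r and vertically N cosθ = mg.
Dividing: tanθ = v²/(r g) = (28.5)²/(381 × 9.81) = 812.2/3738 = 0.2173.
θ = arctan(0.2173) = 12.26°.

12.3°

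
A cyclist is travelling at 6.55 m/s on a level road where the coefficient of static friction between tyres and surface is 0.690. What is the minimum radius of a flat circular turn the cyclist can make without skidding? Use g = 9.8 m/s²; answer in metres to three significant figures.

6.34 m

At the limit, μ_s m g = m v²/r, so r_min = v²/(μ_s g) = (6.55)²/(0.690 × 9.8) = 42.90/6.762 = 6.345 m.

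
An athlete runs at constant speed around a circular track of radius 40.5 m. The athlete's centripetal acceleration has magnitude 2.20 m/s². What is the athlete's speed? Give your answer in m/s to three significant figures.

9.44 m/s

a_c = v²/r ⇒ v = √(a_c · r) = √(2.20 × 40.5) = √89.10 = 9.439 m/s.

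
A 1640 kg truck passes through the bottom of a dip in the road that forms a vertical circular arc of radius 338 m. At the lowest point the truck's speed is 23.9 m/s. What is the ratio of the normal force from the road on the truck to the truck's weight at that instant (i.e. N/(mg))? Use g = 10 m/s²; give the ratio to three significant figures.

1.17

At the bottom, N − mg = mv²/r, so N = m(v²/r + g) and N/(mg) = v²/(rg) + 1 = (23.9)²/(338 × 10.0) + 1 = 0.1690 + 1 = 1.169.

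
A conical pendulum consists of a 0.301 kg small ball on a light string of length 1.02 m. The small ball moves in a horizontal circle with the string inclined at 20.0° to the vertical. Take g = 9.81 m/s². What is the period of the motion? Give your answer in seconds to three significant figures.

r = L sinθ = 0.3489 m. From T sinθ = mω²r and T cosθ = mg: tanθ = ω²r/g, so ω² = g tanθ / r = g/(L cosθ).
ω = √(g/(L cosθ)) = √(9.81/(1.02 × 0.9397)) = √10.23 = 3.199 rad/s.
Period = 2π/ω = 1.964 s.

1.96 s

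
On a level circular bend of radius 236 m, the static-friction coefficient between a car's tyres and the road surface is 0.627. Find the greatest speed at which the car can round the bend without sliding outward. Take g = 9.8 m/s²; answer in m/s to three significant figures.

38.1 m/s

On a flat curve, static friction is the only horizontal force, so it must supply the full centripetal force: μ_s m g = m v²/r.
Mass cancels: v_max = √(μ_s g r) = √(0.627 × 9.8 × 236) = √1450 = 38.08 m/s.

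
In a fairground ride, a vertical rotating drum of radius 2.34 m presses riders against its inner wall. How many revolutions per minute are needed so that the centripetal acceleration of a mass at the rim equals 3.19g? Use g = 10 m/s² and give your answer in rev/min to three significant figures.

Require ω²r = 3.19g, so ω = √(3.19 × 10.0/2.34) = 3.692 rad/s.
In rev/min: ω × 60/(2π) = 3.692 × 60/(2π) = 35.26 rev/min.

35.3 rev/min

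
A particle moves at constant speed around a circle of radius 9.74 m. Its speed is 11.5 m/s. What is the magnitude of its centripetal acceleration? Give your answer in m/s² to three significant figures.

13.6 m/s²

a_c = v²/r = (11.50)²/9.74 = 132.2/9.74 = 13.58 m/s².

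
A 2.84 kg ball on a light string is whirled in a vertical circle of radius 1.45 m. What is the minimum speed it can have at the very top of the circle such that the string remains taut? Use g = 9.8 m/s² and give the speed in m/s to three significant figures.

3.77 m/s

At the highest point the centre is directly below, so both the weight and T act inward: T + mg = mv²/r.
At minimum speed T → 0, so mg = mv_min²/r ⇒ v_min = √(g r) = √(9.8 × 1.45) = 3.770 m/s.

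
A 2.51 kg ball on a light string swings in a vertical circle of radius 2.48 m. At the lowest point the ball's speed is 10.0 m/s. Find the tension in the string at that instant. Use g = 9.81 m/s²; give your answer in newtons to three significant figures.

126 N

At the lowest point, T points up (toward the centre) and the weight mg points down (away from the centre), so the net inward force is T − mg = mv²/r.
T = m(v²/r + g) = 2.51 × ((10.0)²/2.48 + 9.81) = 2.51 × (40.32 + 9.81) = 2.51 × 50.13 = 125.8 N.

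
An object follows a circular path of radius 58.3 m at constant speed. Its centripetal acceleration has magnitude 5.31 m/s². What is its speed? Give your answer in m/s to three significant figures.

a_c = v²/r ⇒ v = √(a_c · r) = √(5.31 × 58.3) = √309.6 = 17.59 m/s.

17.6 m/s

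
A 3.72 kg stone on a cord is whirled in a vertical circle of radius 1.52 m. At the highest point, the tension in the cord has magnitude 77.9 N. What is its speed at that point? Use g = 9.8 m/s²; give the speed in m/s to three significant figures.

At the top, T + mg = mv²/r, so v = √(r(T/m + g)) = √(1.52 × (77.9/3.72 + 9.8)) = √(1.52 × 30.74) = √46.73 = 6.836 m/s.

6.84 m/s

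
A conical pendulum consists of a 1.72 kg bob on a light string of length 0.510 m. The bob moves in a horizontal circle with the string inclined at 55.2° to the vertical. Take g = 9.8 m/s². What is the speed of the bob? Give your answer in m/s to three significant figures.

The radius of the circle is r = L sinθ = 0.510 × sin 55.2° = 0.4188 m.
Horizontally T sinθ = mv²/r and vertically T cosθ = mg, so tanθ = v²/(rg).
v = √(r g tanθ) = √(0.4188 × 9.8 × 1.439) = √5.905 = 2.430 m/s.

2.43 m/s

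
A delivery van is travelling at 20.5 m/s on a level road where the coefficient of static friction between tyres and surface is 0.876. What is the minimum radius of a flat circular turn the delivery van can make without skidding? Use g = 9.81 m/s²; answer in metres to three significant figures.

48.9 m

At the limit, μ_s m g = m v²/r, so r_min = v²/(μ_s g) = (20.5)²/(0.876 × 9.81) = 420.2/8.594 = 48.90 m.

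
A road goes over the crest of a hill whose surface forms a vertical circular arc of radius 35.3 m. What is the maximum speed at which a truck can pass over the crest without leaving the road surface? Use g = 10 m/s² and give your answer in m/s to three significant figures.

18.8 m/s

At the crest the centre of the circle is below the truck, so the net downward (centripetal) force is mg − N = mv²/r.
The truck leaves the road when N → 0, giving v_max = √(g r) = √(10.0 × 35.3) = 18.79 m/s.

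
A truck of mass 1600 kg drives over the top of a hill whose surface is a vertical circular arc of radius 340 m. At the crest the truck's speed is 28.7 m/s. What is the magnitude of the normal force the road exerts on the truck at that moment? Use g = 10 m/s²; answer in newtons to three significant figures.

12100 N

At the crest the centripetal acceleration points downward (toward the centre of the arc), so mg − N = mv²/r.
N = m(g − v²/r) = 1600 × (10.0 − (28.7)²/340) = 1600 × (10.0 − 2.423) = 1600 × 7.577 = 12120 N.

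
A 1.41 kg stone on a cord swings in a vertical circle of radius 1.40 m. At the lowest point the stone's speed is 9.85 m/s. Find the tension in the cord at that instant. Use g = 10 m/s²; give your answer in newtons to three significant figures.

At the lowest point, T points up (toward the centre) and the weight mg points down (away from the centre), so the net inward force is T − mg = mv²/r.
T = m(v²/r + g) = 1.41 × ((9.85)²/1.40 + 10.0) = 1.41 × (69.30 + 10.0) = 1.41 × 79.30 = 111.8 N.

112 N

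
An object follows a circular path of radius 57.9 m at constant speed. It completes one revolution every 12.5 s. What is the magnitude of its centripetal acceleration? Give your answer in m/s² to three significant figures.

14.6 m/s²

v = 2πr/T = 2π × 57.9/12.5 = 29.10 m/s.
a_c = v²/r = (29.10)²/57.9 = 847.0/57.9 = 14.63 m/s².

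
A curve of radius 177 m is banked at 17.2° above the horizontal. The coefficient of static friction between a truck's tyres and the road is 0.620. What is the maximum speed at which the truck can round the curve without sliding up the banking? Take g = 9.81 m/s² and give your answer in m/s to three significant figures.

At the maximum speed, friction acts down the slope at its limiting value f = μN. Radially (horizontal, toward centre): N sinθ + μN cosθ = mv²/r. Vertically: N cosθ − μN sinθ = mg.
Dividing: v² = r g (sinθ + μcosθ)/(cosθ − μsinθ).
sinθ + μcosθ = 0.2957 + 0.620×0.9553 = 0.8880; cosθ − μsinθ = 0.9553 − 0.620×0.2957 = 0.7719.
v² = 177 × 9.81 × 0.8880/0.7719 = 1997 m²/s², so v = 44.69 m/s.

44.7 m/s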